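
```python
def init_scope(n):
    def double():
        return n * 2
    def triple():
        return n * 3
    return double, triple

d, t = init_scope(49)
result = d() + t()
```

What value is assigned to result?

Step 1: Both closures capture the same n = 49.
Step 2: d() = 49 * 2 = 98, t() = 49 * 3 = 147.
Step 3: result = 98 + 147 = 245

The answer is 245.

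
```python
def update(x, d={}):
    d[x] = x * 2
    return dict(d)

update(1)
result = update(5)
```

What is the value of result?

Step 1: Mutable default dict is shared across calls.
Step 2: First call adds 1: 2. Second call adds 5: 10.
Step 3: result = {1: 2, 5: 10}

The answer is {1: 2, 5: 10}.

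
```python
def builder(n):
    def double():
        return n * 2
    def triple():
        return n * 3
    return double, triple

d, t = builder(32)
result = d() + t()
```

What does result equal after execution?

Step 1: Both closures capture the same n = 32.
Step 2: d() = 32 * 2 = 64, t() = 32 * 3 = 96.
Step 3: result = 64 + 96 = 160

The answer is 160.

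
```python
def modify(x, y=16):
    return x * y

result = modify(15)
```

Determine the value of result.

Step 1: modify(15) uses default y = 16.
Step 2: Returns 15 * 16 = 240.
Step 3: result = 240

The answer is 240.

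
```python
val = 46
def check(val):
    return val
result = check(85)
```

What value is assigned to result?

Step 1: Global val = 46.
Step 2: check(85) takes parameter val = 85, which shadows the global.
Step 3: result = 85

The answer is 85.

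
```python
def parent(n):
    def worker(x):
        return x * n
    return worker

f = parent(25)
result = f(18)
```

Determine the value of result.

Step 1: parent(25) creates a closure capturing n = 25.
Step 2: f(18) computes 18 * 25 = 450.
Step 3: result = 450

The answer is 450.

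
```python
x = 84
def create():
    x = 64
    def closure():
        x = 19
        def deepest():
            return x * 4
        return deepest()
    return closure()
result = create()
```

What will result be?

Step 1: deepest() looks up x through LEGB: not local, finds x = 19 in enclosing closure().
Step 2: Returns 19 * 4 = 76.
Step 3: result = 76

The answer is 76.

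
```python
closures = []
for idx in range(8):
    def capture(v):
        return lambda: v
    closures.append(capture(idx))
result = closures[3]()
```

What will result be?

Step 1: capture(idx) creates a new scope capturing v = idx at call time.
Step 2: closures[3] = capture(3), so its lambda captures v = 3.
Step 3: result = 3 (closure factory fixes late binding)

The answer is 3.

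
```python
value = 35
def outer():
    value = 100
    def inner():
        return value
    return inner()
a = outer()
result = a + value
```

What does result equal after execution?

Step 1: outer() has local value = 100. inner() reads from enclosing.
Step 2: outer() returns 100. Global value = 35 unchanged.
Step 3: result = 100 + 35 = 135

The answer is 135.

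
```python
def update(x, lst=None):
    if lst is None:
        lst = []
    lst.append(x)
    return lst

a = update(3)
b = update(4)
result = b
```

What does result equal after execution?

Step 1: None default with guard creates a NEW list each call.
Step 2: a = [3] (fresh list). b = [4] (another fresh list).
Step 3: result = [4] (this is the fix for mutable default)

The answer is [4].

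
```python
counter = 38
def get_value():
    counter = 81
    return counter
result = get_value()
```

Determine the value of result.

Step 1: Global counter = 38.
Step 2: get_value() creates local counter = 81, shadowing the global.
Step 3: Returns local counter = 81. result = 81

The answer is 81.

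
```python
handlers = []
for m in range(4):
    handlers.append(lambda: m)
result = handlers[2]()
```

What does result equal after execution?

Step 1: The loop creates 4 lambdas, all referencing the same variable m.
Step 2: After the loop, m = 3 (final value).
Step 3: handlers[2]() looks up m at call time and finds 3. This is the late binding gotcha. result = 3

The answer is 3.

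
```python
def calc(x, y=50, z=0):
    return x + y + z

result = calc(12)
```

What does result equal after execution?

Step 1: calc(12) uses defaults y = 50, z = 0.
Step 2: Returns 12 + 50 + 0 = 62.
Step 3: result = 62

The answer is 62.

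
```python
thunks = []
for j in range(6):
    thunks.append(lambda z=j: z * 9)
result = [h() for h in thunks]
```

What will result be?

Step 1: Default arg z=j captures j at each iteration.
Step 2: thunks[k] has z defaulting to k, returns k * 9.
Step 3: result = [0, 9, 18, 27, 36, 45]

The answer is [0, 9, 18, 27, 36, 45].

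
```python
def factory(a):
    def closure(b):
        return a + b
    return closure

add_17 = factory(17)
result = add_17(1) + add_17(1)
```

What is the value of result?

Step 1: add_17 captures a = 17.
Step 2: add_17(1) = 17 + 1 = 18, called twice.
Step 3: result = 18 + 18 = 36

The answer is 36.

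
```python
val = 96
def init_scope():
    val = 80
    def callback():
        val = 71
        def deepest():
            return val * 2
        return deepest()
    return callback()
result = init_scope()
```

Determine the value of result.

Step 1: deepest() looks up val through LEGB: not local, finds val = 71 in enclosing callback().
Step 2: Returns 71 * 2 = 142.
Step 3: result = 142

The answer is 142.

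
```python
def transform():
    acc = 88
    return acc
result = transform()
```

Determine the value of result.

Step 1: transform() defines acc = 88 in its local scope.
Step 2: return acc finds the local variable acc = 88.
Step 3: result = 88

The answer is 88.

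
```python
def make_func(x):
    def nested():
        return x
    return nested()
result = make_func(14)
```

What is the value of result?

Step 1: make_func(14) binds parameter x = 14.
Step 2: nested() looks up x in enclosing scope and finds the parameter x = 14.
Step 3: result = 14

The answer is 14.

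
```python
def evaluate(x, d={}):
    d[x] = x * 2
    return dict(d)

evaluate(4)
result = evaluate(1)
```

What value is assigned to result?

Step 1: Mutable default dict is shared across calls.
Step 2: First call adds 4: 8. Second call adds 1: 2.
Step 3: result = {4: 8, 1: 2}

The answer is {4: 8, 1: 2}.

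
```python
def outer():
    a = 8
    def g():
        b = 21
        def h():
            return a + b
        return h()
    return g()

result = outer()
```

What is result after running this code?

Step 1: outer() defines a = 8. g() defines b = 21.
Step 2: h() accesses both from enclosing scopes: a = 8, b = 21.
Step 3: result = 8 + 21 = 29

The answer is 29.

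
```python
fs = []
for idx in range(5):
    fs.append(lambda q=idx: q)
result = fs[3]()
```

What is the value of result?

Step 1: Default argument q=idx captures idx's value at each iteration.
Step 2: fs[3] captured q = 3 when idx was 3.
Step 3: result = 3

The answer is 3.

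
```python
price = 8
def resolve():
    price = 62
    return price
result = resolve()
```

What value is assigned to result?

Step 1: Global price = 8.
Step 2: resolve() creates local price = 62, shadowing the global.
Step 3: Returns local price = 62. result = 62

The answer is 62.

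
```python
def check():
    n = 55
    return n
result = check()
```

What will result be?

Step 1: check() defines n = 55 in its local scope.
Step 2: return n finds the local variable n = 55.
Step 3: result = 55

The answer is 55.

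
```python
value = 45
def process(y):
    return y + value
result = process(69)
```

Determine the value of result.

Step 1: value = 45 is defined globally.
Step 2: process(69) uses parameter y = 69 and looks up value from global scope = 45.
Step 3: result = 69 + 45 = 114

The answer is 114.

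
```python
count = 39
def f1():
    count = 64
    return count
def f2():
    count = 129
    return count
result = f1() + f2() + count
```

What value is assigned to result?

Step 1: Each function shadows global count with its own local.
Step 2: f1() returns 64, f2() returns 129.
Step 3: Global count = 39 is unchanged. result = 64 + 129 + 39 = 232

The answer is 232.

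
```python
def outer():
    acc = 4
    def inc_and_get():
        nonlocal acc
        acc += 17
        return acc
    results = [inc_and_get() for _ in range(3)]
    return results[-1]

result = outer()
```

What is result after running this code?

Step 1: acc = 4.
Step 2: Three calls to inc_and_get(), each adding 17.
Step 3: Last value = 4 + 17 * 3 = 55

The answer is 55.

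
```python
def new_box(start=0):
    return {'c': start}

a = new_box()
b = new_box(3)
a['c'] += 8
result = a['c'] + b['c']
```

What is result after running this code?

Step 1: new_box() returns a new dict each call (immutable default 0).
Step 2: a = {'c': 0}, b = {'c': 3}.
Step 3: a['c'] += 8 = 8. result = 8 + 3 = 11

The answer is 11.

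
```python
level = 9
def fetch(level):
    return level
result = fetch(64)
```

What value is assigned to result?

Step 1: Global level = 9.
Step 2: fetch(64) takes parameter level = 64, which shadows the global.
Step 3: result = 64

The answer is 64.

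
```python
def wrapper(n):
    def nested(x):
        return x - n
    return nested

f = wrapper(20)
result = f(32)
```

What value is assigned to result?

Step 1: wrapper(20) creates a closure capturing n = 20.
Step 2: f(32) computes 32 - 20 = 12.
Step 3: result = 12

The answer is 12.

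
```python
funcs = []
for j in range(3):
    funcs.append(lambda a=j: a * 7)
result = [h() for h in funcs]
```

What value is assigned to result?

Step 1: Default arg a=j captures j at each iteration.
Step 2: funcs[k] has a defaulting to k, returns k * 7.
Step 3: result = [0, 7, 14]

The answer is [0, 7, 14].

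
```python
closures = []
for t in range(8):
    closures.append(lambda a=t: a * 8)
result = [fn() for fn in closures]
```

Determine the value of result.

Step 1: Default arg a=t captures t at each iteration.
Step 2: closures[k] has a defaulting to k, returns k * 8.
Step 3: result = [0, 8, 16, 24, 32, 40, 48, 56]

The answer is [0, 8, 16, 24, 32, 40, 48, 56].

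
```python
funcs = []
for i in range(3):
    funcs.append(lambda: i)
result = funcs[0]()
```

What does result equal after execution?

Step 1: The loop creates 3 lambdas, all referencing the same variable i.
Step 2: After the loop, i = 2 (final value).
Step 3: funcs[0]() looks up i at call time and finds 2. This is the late binding gotcha. result = 2

The answer is 2.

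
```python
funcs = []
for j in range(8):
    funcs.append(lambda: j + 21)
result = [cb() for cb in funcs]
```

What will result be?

Step 1: All lambdas capture j by reference. After the loop, j = 7.
Step 2: Each call returns 7 + 21 = 28.
Step 3: result = [28, 28, 28, 28, 28, 28, 28, 28]

The answer is [28, 28, 28, 28, 28, 28, 28, 28].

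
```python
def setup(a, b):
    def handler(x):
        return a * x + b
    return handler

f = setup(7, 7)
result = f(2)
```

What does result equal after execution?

Step 1: setup(7, 7) captures a = 7, b = 7.
Step 2: f(2) computes 7 * 2 + 7 = 21.
Step 3: result = 21

The answer is 21.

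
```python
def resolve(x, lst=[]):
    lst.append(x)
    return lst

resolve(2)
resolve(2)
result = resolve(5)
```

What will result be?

Step 1: Mutable default argument gotcha! The list [] is created once.
Step 2: Each call appends to the SAME list: [2], [2, 2], [2, 2, 5].
Step 3: result = [2, 2, 5]

The answer is [2, 2, 5].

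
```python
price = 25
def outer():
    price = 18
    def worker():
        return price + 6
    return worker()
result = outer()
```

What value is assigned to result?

Step 1: outer() shadows global price with price = 18.
Step 2: worker() finds price = 18 in enclosing scope, computes 18 + 6 = 24.
Step 3: result = 24

The answer is 24.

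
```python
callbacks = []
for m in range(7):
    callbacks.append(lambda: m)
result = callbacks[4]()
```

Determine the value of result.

Step 1: The loop creates 7 lambdas, all referencing the same variable m.
Step 2: After the loop, m = 6 (final value).
Step 3: callbacks[4]() looks up m at call time and finds 6. This is the late binding gotcha. result = 6

The answer is 6.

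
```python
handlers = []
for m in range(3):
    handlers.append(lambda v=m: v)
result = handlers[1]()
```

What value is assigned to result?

Step 1: Default argument v=m captures m's value at each iteration.
Step 2: handlers[1] captured v = 1 when m was 1.
Step 3: result = 1

The answer is 1.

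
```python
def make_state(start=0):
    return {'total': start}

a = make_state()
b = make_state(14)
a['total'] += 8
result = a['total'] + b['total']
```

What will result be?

Step 1: make_state() returns a new dict each call (immutable default 0).
Step 2: a = {'total': 0}, b = {'total': 14}.
Step 3: a['total'] += 8 = 8. result = 8 + 14 = 22

The answer is 22.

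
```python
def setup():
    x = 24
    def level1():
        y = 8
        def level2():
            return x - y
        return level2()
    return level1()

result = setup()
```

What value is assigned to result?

Step 1: x = 24 in setup. y = 8 in level1.
Step 2: level2() reads x = 24 and y = 8 from enclosing scopes.
Step 3: result = 24 - 8 = 16

The answer is 16.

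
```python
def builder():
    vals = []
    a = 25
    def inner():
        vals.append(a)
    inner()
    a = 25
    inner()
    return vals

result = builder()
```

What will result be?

Step 1: a = 25. inner() appends current a to vals.
Step 2: First inner(): appends 25. Then a = 25.
Step 3: Second inner(): appends 25 (closure sees updated a). result = [25, 25]

The answer is [25, 25].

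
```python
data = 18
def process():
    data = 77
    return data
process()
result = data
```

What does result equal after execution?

Step 1: Global data = 18.
Step 2: process() creates local data = 77 (shadow, not modification).
Step 3: After process() returns, global data is unchanged. result = 18

The answer is 18.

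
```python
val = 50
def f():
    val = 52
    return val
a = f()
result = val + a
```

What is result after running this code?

Step 1: Global val = 50. f() returns local val = 52.
Step 2: a = 52. Global val still = 50.
Step 3: result = 50 + 52 = 102

The answer is 102.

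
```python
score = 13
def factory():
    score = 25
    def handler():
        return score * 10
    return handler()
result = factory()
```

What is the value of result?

Step 1: factory() shadows global score with score = 25.
Step 2: handler() finds score = 25 in enclosing scope, computes 25 * 10 = 250.
Step 3: result = 250

The answer is 250.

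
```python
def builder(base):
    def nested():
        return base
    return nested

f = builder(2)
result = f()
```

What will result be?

Step 1: builder(2) creates closure capturing base = 2.
Step 2: f() returns the captured base = 2.
Step 3: result = 2

The answer is 2.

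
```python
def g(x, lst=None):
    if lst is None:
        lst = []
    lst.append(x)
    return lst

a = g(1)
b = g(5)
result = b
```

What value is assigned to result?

Step 1: None default with guard creates a NEW list each call.
Step 2: a = [1] (fresh list). b = [5] (another fresh list).
Step 3: result = [5] (this is the fix for mutable default)

The answer is [5].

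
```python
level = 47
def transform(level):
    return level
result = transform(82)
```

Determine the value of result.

Step 1: Global level = 47.
Step 2: transform(82) takes parameter level = 82, which shadows the global.
Step 3: result = 82

The answer is 82.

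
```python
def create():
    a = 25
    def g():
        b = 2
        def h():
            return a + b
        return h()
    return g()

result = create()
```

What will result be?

Step 1: create() defines a = 25. g() defines b = 2.
Step 2: h() accesses both from enclosing scopes: a = 25, b = 2.
Step 3: result = 25 + 2 = 27

The answer is 27.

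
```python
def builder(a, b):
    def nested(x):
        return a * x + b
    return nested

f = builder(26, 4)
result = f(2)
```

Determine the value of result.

Step 1: builder(26, 4) captures a = 26, b = 4.
Step 2: f(2) computes 26 * 2 + 4 = 56.
Step 3: result = 56

The answer is 56.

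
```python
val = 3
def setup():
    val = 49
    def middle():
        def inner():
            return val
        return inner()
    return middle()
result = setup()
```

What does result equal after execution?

Step 1: setup() defines val = 49. middle() and inner() have no local val.
Step 2: inner() checks local (none), enclosing middle() (none), enclosing setup() and finds val = 49.
Step 3: result = 49

The answer is 49.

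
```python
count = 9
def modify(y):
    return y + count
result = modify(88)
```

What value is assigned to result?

Step 1: count = 9 is defined globally.
Step 2: modify(88) uses parameter y = 88 and looks up count from global scope = 9.
Step 3: result = 88 + 9 = 97

The answer is 97.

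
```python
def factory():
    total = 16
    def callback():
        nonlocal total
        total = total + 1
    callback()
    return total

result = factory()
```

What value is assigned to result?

Step 1: factory() sets total = 16.
Step 2: callback() uses nonlocal to modify total in factory's scope: total = 16 + 1 = 17.
Step 3: factory() returns the modified total = 17

The answer is 17.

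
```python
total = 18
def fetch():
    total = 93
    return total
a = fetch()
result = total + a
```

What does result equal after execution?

Step 1: Global total = 18. fetch() returns local total = 93.
Step 2: a = 93. Global total still = 18.
Step 3: result = 18 + 93 = 111

The answer is 111.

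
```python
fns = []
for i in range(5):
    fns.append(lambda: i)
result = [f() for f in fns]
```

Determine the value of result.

Step 1: All 5 lambdas share the same variable i.
Step 2: After the loop, i = 4.
Step 3: Each call returns 4. result = [4, 4, 4, 4, 4]

The answer is [4, 4, 4, 4, 4].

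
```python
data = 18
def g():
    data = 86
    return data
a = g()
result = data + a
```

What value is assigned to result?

Step 1: Global data = 18. g() returns local data = 86.
Step 2: a = 86. Global data still = 18.
Step 3: result = 18 + 86 = 104

The answer is 104.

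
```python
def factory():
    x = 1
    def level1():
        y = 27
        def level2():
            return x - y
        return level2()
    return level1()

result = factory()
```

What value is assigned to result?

Step 1: x = 1 in factory. y = 27 in level1.
Step 2: level2() reads x = 1 and y = 27 from enclosing scopes.
Step 3: result = 1 - 27 = -26

The answer is -26.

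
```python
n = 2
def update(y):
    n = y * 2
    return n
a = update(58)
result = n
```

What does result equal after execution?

Step 1: Global n = 2.
Step 2: update(58) creates local n = 58 * 2 = 116.
Step 3: Global n unchanged because no global keyword. result = 2

The answer is 2.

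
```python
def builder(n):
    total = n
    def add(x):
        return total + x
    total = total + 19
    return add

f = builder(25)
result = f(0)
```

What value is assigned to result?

Step 1: builder(25) sets total = 25, then total = 25 + 19 = 44.
Step 2: Closures capture by reference, so add sees total = 44.
Step 3: f(0) returns 44 + 0 = 44

The answer is 44.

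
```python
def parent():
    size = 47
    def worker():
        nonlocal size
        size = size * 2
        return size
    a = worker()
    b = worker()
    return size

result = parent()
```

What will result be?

Step 1: size starts at 47.
Step 2: First worker(): size = 47 * 2 = 94.
Step 3: Second worker(): size = 94 * 2 = 188.
Step 4: result = 188

The answer is 188.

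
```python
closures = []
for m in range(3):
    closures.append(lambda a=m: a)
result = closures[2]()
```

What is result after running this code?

Step 1: Default argument a=m captures m's value at each iteration.
Step 2: closures[2] captured a = 2 when m was 2.
Step 3: result = 2

The answer is 2.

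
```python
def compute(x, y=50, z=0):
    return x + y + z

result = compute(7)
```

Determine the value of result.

Step 1: compute(7) uses defaults y = 50, z = 0.
Step 2: Returns 7 + 50 + 0 = 57.
Step 3: result = 57

The answer is 57.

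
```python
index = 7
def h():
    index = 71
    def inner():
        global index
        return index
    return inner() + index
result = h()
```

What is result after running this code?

Step 1: Global index = 7. h() shadows with local index = 71.
Step 2: inner() uses global keyword, so inner() returns global index = 7.
Step 3: h() returns 7 + 71 = 78

The answer is 78.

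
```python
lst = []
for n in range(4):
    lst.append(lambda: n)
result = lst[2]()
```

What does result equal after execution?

Step 1: The loop creates 4 lambdas, all referencing the same variable n.
Step 2: After the loop, n = 3 (final value).
Step 3: lst[2]() looks up n at call time and finds 3. This is the late binding gotcha. result = 3

The answer is 3.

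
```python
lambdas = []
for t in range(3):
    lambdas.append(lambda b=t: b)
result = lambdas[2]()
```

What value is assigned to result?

Step 1: Default argument b=t captures t's value at each iteration.
Step 2: lambdas[2] captured b = 2 when t was 2.
Step 3: result = 2

The answer is 2.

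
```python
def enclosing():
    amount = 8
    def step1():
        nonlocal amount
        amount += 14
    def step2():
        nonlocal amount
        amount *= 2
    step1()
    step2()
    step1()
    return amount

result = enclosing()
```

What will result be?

Step 1: amount = 8.
Step 2: step1(): amount = 8 + 14 = 22.
Step 3: step2(): amount = 22 * 2 = 44.
Step 4: step1(): amount = 44 + 14 = 58. result = 58

The answer is 58.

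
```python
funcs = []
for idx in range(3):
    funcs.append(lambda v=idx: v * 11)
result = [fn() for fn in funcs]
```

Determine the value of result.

Step 1: Default arg v=idx captures idx at each iteration.
Step 2: funcs[k] has v defaulting to k, returns k * 11.
Step 3: result = [0, 11, 22]

The answer is [0, 11, 22].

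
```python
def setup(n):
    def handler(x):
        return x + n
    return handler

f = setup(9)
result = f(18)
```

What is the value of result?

Step 1: setup(9) creates a closure that captures n = 9.
Step 2: f(18) calls the closure with x = 18, returning 18 + 9 = 27.
Step 3: result = 27

The answer is 27.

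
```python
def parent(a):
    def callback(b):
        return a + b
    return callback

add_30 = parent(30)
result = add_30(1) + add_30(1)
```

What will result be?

Step 1: add_30 captures a = 30.
Step 2: add_30(1) = 30 + 1 = 31, called twice.
Step 3: result = 31 + 31 = 62

The answer is 62.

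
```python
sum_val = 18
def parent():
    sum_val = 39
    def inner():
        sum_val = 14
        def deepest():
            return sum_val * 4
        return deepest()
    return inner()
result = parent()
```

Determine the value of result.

Step 1: deepest() looks up sum_val through LEGB: not local, finds sum_val = 14 in enclosing inner().
Step 2: Returns 14 * 4 = 56.
Step 3: result = 56

The answer is 56.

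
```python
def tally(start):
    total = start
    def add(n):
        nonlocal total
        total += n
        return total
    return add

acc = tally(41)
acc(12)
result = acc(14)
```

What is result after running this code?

Step 1: tally(41) creates closure with total = 41.
Step 2: First acc(12): total = 41 + 12 = 53.
Step 3: Second acc(14): total = 53 + 14 = 67. result = 67

The answer is 67.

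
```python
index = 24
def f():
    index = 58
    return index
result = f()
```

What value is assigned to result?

Step 1: Global index = 24.
Step 2: f() creates local index = 58, shadowing the global.
Step 3: Returns local index = 58. result = 58

The answer is 58.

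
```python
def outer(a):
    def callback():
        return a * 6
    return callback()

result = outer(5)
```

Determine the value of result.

Step 1: outer(5) binds parameter a = 5.
Step 2: callback() accesses a = 5 from enclosing scope.
Step 3: result = 5 * 6 = 30

The answer is 30.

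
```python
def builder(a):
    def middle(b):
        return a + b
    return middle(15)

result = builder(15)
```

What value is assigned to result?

Step 1: builder(15) passes a = 15.
Step 2: middle(15) has b = 15, reads a = 15 from enclosing.
Step 3: result = 15 + 15 = 30

The answer is 30.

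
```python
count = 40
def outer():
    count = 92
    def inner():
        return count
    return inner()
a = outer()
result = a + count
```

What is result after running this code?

Step 1: outer() has local count = 92. inner() reads from enclosing.
Step 2: outer() returns 92. Global count = 40 unchanged.
Step 3: result = 92 + 40 = 132

The answer is 132.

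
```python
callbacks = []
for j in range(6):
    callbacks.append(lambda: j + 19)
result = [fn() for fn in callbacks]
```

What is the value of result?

Step 1: All lambdas capture j by reference. After the loop, j = 5.
Step 2: Each call returns 5 + 19 = 24.
Step 3: result = [24, 24, 24, 24, 24, 24]

The answer is [24, 24, 24, 24, 24, 24].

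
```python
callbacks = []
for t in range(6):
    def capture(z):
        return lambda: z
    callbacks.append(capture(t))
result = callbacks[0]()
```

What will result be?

Step 1: capture(t) creates a new scope capturing z = t at call time.
Step 2: callbacks[0] = capture(0), so its lambda captures z = 0.
Step 3: result = 0 (closure factory fixes late binding)

The answer is 0.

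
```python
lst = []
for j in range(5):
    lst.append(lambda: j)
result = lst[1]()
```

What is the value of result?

Step 1: The loop creates 5 lambdas, all referencing the same variable j.
Step 2: After the loop, j = 4 (final value).
Step 3: lst[1]() looks up j at call time and finds 4. This is the late binding gotcha. result = 4

The answer is 4.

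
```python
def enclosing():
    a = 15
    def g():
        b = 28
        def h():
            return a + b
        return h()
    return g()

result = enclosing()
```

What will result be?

Step 1: enclosing() defines a = 15. g() defines b = 28.
Step 2: h() accesses both from enclosing scopes: a = 15, b = 28.
Step 3: result = 15 + 28 = 43

The answer is 43.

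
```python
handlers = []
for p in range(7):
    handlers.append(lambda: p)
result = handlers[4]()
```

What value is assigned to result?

Step 1: The loop creates 7 lambdas, all referencing the same variable p.
Step 2: After the loop, p = 6 (final value).
Step 3: handlers[4]() looks up p at call time and finds 6. This is the late binding gotcha. result = 6

The answer is 6.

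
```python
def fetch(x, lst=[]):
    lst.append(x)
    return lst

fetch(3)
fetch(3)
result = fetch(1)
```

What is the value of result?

Step 1: Mutable default argument gotcha! The list [] is created once.
Step 2: Each call appends to the SAME list: [3], [3, 3], [3, 3, 1].
Step 3: result = [3, 3, 1]

The answer is [3, 3, 1].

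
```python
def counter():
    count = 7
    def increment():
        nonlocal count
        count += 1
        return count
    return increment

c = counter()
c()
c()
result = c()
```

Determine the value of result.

Step 1: counter() creates closure with count = 7.
Step 2: Each c() call increments count via nonlocal. After 3 calls: 7 + 3 = 10.
Step 3: result = 10

The answer is 10.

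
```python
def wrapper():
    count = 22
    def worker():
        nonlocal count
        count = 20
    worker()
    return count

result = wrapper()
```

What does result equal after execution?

Step 1: wrapper() sets count = 22.
Step 2: worker() uses nonlocal to reassign count = 20.
Step 3: result = 20

The answer is 20.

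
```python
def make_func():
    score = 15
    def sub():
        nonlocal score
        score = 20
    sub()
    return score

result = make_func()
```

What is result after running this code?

Step 1: make_func() sets score = 15.
Step 2: sub() uses nonlocal to reassign score = 20.
Step 3: result = 20

The answer is 20.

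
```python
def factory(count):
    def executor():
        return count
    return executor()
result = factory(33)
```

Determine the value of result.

Step 1: factory(33) binds parameter count = 33.
Step 2: executor() looks up count in enclosing scope and finds the parameter count = 33.
Step 3: result = 33

The answer is 33.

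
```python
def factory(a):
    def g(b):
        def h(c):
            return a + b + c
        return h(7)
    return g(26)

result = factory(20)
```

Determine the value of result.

Step 1: a = 20, b = 26, c = 7 across three nested scopes.
Step 2: h() accesses all three via LEGB rule.
Step 3: result = 20 + 26 + 7 = 53

The answer is 53.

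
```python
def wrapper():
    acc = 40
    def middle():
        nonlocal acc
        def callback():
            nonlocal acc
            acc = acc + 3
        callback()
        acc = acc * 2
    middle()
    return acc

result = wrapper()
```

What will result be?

Step 1: acc = 40.
Step 2: callback() adds 3: acc = 40 + 3 = 43.
Step 3: middle() doubles: acc = 43 * 2 = 86.
Step 4: result = 86

The answer is 86.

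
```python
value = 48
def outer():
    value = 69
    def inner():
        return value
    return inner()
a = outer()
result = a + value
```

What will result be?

Step 1: outer() has local value = 69. inner() reads from enclosing.
Step 2: outer() returns 69. Global value = 48 unchanged.
Step 3: result = 69 + 48 = 117

The answer is 117.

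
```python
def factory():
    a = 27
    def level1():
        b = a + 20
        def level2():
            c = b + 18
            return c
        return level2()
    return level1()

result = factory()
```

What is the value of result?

Step 1: a = 27. b = a + 20 = 47.
Step 2: c = b + 18 = 47 + 18 = 65.
Step 3: result = 65

The answer is 65.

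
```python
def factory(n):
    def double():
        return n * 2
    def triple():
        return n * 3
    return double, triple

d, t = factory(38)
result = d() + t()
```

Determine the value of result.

Step 1: Both closures capture the same n = 38.
Step 2: d() = 38 * 2 = 76, t() = 38 * 3 = 114.
Step 3: result = 76 + 114 = 190

The answer is 190.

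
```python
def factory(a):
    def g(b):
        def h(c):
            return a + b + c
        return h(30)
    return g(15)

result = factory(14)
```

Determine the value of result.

Step 1: a = 14, b = 15, c = 30 across three nested scopes.
Step 2: h() accesses all three via LEGB rule.
Step 3: result = 14 + 15 + 30 = 59

The answer is 59.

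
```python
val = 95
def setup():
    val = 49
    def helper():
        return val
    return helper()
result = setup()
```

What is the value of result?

Step 1: val = 95 globally, but setup() defines val = 49 locally.
Step 2: helper() looks up val. Not in local scope, so checks enclosing scope (setup) and finds val = 49.
Step 3: result = 49

The answer is 49.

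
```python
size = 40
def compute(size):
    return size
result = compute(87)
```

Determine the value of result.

Step 1: Global size = 40.
Step 2: compute(87) takes parameter size = 87, which shadows the global.
Step 3: result = 87

The answer is 87.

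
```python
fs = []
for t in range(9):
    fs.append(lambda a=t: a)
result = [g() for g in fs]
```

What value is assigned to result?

Step 1: Default arg a=t captures t at each iteration.
Step 2: Each lambda has its own default: 0, 1, ..., 8.
Step 3: result = [0, 1, 2, 3, 4, 5, 6, 7, 8]

The answer is [0, 1, 2, 3, 4, 5, 6, 7, 8].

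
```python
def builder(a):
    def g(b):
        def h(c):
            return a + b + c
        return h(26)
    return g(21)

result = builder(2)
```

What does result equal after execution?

Step 1: a = 2, b = 21, c = 26 across three nested scopes.
Step 2: h() accesses all three via LEGB rule.
Step 3: result = 2 + 21 + 26 = 49

The answer is 49.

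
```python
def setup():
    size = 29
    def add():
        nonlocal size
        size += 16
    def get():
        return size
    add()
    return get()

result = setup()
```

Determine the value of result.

Step 1: size = 29. add() modifies it via nonlocal, get() reads it.
Step 2: add() makes size = 29 + 16 = 45.
Step 3: get() returns 45. result = 45

The answer is 45.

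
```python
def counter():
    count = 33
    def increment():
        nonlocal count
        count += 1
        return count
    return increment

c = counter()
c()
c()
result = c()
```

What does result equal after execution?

Step 1: counter() creates closure with count = 33.
Step 2: Each c() call increments count via nonlocal. After 3 calls: 33 + 3 = 36.
Step 3: result = 36

The answer is 36.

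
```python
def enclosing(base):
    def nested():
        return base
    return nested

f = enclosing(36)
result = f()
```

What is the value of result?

Step 1: enclosing(36) creates closure capturing base = 36.
Step 2: f() returns the captured base = 36.
Step 3: result = 36

The answer is 36.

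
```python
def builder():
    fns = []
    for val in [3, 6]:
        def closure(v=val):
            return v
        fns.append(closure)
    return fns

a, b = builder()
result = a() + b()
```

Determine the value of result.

Step 1: Default argument v=val captures val at each iteration.
Step 2: a() returns 3 (captured at first iteration), b() returns 6 (captured at second).
Step 3: result = 3 + 6 = 9

The answer is 9.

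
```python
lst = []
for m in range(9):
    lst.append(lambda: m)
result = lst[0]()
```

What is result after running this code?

Step 1: The loop creates 9 lambdas, all referencing the same variable m.
Step 2: After the loop, m = 8 (final value).
Step 3: lst[0]() looks up m at call time and finds 8. This is the late binding gotcha. result = 8

The answer is 8.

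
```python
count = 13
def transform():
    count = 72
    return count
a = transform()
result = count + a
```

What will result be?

Step 1: Global count = 13. transform() returns local count = 72.
Step 2: a = 72. Global count still = 13.
Step 3: result = 13 + 72 = 85

The answer is 85.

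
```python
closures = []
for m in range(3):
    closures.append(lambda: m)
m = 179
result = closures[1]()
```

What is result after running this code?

Step 1: Lambdas capture the variable m by reference, not by value.
Step 2: After the loop, m is reassigned to 179.
Step 3: closures[1]() looks up the current m = 179. result = 179

The answer is 179.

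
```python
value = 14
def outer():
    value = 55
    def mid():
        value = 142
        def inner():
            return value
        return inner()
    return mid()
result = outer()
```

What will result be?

Step 1: Three levels of shadowing: global 14, outer 55, mid 142.
Step 2: inner() finds value = 142 in enclosing mid() scope.
Step 3: result = 142

The answer is 142.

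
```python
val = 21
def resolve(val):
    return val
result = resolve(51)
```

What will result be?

Step 1: Global val = 21.
Step 2: resolve(51) takes parameter val = 51, which shadows the global.
Step 3: result = 51

The answer is 51.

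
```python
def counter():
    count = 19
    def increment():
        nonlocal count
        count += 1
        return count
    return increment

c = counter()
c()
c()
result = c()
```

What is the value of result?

Step 1: counter() creates closure with count = 19.
Step 2: Each c() call increments count via nonlocal. After 3 calls: 19 + 3 = 22.
Step 3: result = 22

The answer is 22.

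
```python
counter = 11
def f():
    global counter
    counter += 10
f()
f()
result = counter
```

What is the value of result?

Step 1: counter = 11.
Step 2: First f(): counter = 11 + 10 = 21.
Step 3: Second f(): counter = 21 + 10 = 31. result = 31

The answer is 31.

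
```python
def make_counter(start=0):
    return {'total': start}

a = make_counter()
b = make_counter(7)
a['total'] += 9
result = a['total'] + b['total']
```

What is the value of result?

Step 1: make_counter() returns a new dict each call (immutable default 0).
Step 2: a = {'total': 0}, b = {'total': 7}.
Step 3: a['total'] += 9 = 9. result = 9 + 7 = 16

The answer is 16.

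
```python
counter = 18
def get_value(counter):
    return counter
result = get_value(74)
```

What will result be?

Step 1: Global counter = 18.
Step 2: get_value(74) takes parameter counter = 74, which shadows the global.
Step 3: result = 74

The answer is 74.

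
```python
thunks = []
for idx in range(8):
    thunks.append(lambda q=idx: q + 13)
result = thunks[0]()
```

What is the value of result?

Step 1: Default argument q=idx captures idx's value at definition time.
Step 2: thunks[0] was defined when idx = 0, so q defaults to 0.
Step 3: result = 0 + 13 = 13 (default arg fixes the late binding issue)

The answer is 13.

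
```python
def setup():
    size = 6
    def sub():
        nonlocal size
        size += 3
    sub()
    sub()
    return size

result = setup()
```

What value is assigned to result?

Step 1: size starts at 6.
Step 2: sub() is called 2 times, each adding 3.
Step 3: size = 6 + 3 * 2 = 12

The answer is 12.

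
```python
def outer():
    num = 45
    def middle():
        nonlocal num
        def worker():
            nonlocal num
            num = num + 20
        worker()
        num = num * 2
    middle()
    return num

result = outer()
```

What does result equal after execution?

Step 1: num = 45.
Step 2: worker() adds 20: num = 45 + 20 = 65.
Step 3: middle() doubles: num = 65 * 2 = 130.
Step 4: result = 130

The answer is 130.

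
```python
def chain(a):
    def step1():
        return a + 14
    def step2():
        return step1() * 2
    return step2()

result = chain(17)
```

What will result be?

Step 1: chain(17) captures a = 17.
Step 2: step2() calls step1() which returns 17 + 14 = 31.
Step 3: step2() returns 31 * 2 = 62

The answer is 62.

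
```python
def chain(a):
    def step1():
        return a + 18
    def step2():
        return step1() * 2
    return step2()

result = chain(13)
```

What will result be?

Step 1: chain(13) captures a = 13.
Step 2: step2() calls step1() which returns 13 + 18 = 31.
Step 3: step2() returns 31 * 2 = 62

The answer is 62.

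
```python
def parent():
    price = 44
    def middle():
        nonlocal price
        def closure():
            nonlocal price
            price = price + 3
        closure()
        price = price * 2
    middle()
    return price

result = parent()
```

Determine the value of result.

Step 1: price = 44.
Step 2: closure() adds 3: price = 44 + 3 = 47.
Step 3: middle() doubles: price = 47 * 2 = 94.
Step 4: result = 94

The answer is 94.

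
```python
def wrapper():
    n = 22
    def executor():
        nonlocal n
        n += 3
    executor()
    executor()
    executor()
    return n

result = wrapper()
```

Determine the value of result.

Step 1: n starts at 22.
Step 2: executor() is called 3 times, each adding 3.
Step 3: n = 22 + 3 * 3 = 31

The answer is 31.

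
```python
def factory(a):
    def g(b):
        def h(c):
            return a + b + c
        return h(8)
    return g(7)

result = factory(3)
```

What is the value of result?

Step 1: a = 3, b = 7, c = 8 across three nested scopes.
Step 2: h() accesses all three via LEGB rule.
Step 3: result = 3 + 7 + 8 = 18

The answer is 18.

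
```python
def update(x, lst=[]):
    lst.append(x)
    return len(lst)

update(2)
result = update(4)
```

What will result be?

Step 1: Mutable default list persists between calls.
Step 2: First call: lst = [2], len = 1. Second call: lst = [2, 4], len = 2.
Step 3: result = 2

The answer is 2.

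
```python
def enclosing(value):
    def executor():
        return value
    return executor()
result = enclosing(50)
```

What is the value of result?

Step 1: enclosing(50) binds parameter value = 50.
Step 2: executor() looks up value in enclosing scope and finds the parameter value = 50.
Step 3: result = 50

The answer is 50.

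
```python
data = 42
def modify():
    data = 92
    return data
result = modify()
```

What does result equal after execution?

Step 1: Global data = 42.
Step 2: modify() creates local data = 92, shadowing the global.
Step 3: Returns local data = 92. result = 92

The answer is 92.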